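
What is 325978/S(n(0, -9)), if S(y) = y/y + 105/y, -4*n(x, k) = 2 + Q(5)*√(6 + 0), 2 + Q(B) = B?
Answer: -29012042/17467 - 41073228*√6/17467 ≈ -7420.9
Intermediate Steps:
Q(B) = -2 + B
n(x, k) = -½ - 3*√6/4 (n(x, k) = -(2 + (-2 + 5)*√(6 + 0))/4 = -(2 + 3*√6)/4 = -½ - 3*√6/4)
S(y) = 1 + 105/y
325978/S(n(0, -9)) = 325978/(((105 + (-½ - 3*√6/4))/(-½ - 3*√6/4))) = 325978/(((209/2 - 3*√6/4)/(-½ - 3*√6/4))) = 325978*((-½ - 3*√6/4)/(209/2 - 3*√6/4)) = 325978*(-½ - 3*√6/4)/(209/2 - 3*√6/4)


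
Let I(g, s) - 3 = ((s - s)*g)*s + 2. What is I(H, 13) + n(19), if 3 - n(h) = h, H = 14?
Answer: -11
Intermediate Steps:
n(h) = 3 - h
I(g, s) = 5 (I(g, s) = 3 + (((s - s)*g)*s + 2) = 3 + ((0*g)*s + 2) = 3 + (0*s + 2) = 3 + (0 + 2) = 3 + 2 = 5)
I(H, 13) + n(19) = 5 + (3 - 1*19) = 5 + (3 - 19) = 5 - 16 = -11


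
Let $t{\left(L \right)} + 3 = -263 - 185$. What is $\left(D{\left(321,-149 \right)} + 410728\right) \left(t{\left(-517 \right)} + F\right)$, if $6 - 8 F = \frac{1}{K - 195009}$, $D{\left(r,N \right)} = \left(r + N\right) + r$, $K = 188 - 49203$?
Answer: $- \frac{361452751069787}{1952192} \approx -1.8515 \cdot 10^{8}$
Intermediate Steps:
$K = -49015$ ($K = 188 - 49203 = -49015$)
$D{\left(r,N \right)} = N + 2 r$ ($D{\left(r,N \right)} = \left(N + r\right) + r = N + 2 r$)
$t{\left(L \right)} = -451$ ($t{\left(L \right)} = -3 - 448 = -451$)
$F = \frac{1464145}{1952192}$ ($F = \frac{3}{4} - \frac{1}{8 \left(-49015 - 195009\right)} = \frac{3}{4} - \frac{1}{8 \left(-244024\right)} = \frac{3}{4} - - \frac{1}{1952192} = \frac{3}{4} + \frac{1}{1952192} = \frac{1464145}{1952192} \approx 0.75$)
$\left(D{\left(321,-149 \right)} + 410728\right) \left(t{\left(-517 \right)} + F\right) = \left(\left(-149 + 2 \cdot 321\right) + 410728\right) \left(-451 + \frac{1464145}{1952192}\right) = \left(\left(-149 + 642\right) + 410728\right) \left(- \frac{878974447}{1952192}\right) = \left(493 + 410728\right) \left(- \frac{878974447}{1952192}\right) = 411221 \left(- \frac{878974447}{1952192}\right) = - \frac{361452751069787}{1952192}$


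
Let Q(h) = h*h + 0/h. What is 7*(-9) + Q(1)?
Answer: -62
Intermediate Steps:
Q(h) = h² (Q(h) = h² + 0 = h²)
7*(-9) + Q(1) = 7*(-9) + 1² = -63 + 1 = -62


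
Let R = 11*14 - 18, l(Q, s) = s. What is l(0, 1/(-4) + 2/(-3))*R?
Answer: -374/3 ≈ -124.67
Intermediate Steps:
R = 136 (R = 154 - 18 = 136)
l(0, 1/(-4) + 2/(-3))*R = (1/(-4) + 2/(-3))*136 = (1*(-¼) + 2*(-⅓))*136 = (-¼ - ⅔)*136 = -11/12*136 = -374/3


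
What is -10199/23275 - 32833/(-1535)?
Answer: 21386646/1020775 ≈ 20.951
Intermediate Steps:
-10199/23275 - 32833/(-1535) = -10199*1/23275 - 32833*(-1/1535) = -1457/3325 + 32833/1535 = 21386646/1020775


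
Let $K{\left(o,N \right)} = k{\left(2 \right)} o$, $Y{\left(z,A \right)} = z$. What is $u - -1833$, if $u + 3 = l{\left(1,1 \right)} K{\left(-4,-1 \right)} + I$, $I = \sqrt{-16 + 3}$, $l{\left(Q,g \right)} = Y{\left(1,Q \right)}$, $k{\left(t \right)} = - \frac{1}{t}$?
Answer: $1832 + i \sqrt{13} \approx 1832.0 + 3.6056 i$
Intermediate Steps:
$K{\left(o,N \right)} = - \frac{o}{2}$ ($K{\left(o,N \right)} = - \frac{1}{2} o = \left(-1\right) \frac{1}{2} o = - \frac{o}{2}$)
$l{\left(Q,g \right)} = 1$
$I = i \sqrt{13}$ ($I = \sqrt{-13} = i \sqrt{13} \approx 3.6056 i$)
$u = -1 + i \sqrt{13}$ ($u = -3 + \left(1 \left(\left(- \frac{1}{2}\right) \left(-4\right)\right) + i \sqrt{13}\right) = -3 + \left(1 \cdot 2 + i \sqrt{13}\right) = -3 + \left(2 + i \sqrt{13}\right) = -1 + i \sqrt{13} \approx -1.0 + 3.6056 i$)
$u - -1833 = \left(-1 + i \sqrt{13}\right) - -1833 = \left(-1 + i \sqrt{13}\right) + 1833 = 1832 + i \sqrt{13}$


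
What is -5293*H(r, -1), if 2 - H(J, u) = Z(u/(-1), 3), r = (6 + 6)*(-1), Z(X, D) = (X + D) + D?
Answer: 26465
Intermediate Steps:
Z(X, D) = X + 2*D (Z(X, D) = (D + X) + D = X + 2*D)
r = -12 (r = 12*(-1) = -12)
H(J, u) = -4 + u (H(J, u) = 2 - (u/(-1) + 2*3) = 2 - (u*(-1) + 6) = 2 - (-u + 6) = 2 - (6 - u) = 2 + (-6 + u) = -4 + u)
-5293*H(r, -1) = -5293*(-4 - 1) = -5293*(-5) = 26465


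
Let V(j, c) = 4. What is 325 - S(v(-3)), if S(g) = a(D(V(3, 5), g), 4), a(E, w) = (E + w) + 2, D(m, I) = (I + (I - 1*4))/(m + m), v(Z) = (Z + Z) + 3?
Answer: 1281/4 ≈ 320.25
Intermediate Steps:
v(Z) = 3 + 2*Z (v(Z) = 2*Z + 3 = 3 + 2*Z)
D(m, I) = (-4 + 2*I)/(2*m) (D(m, I) = (I + (I - 4))/((2*m)) = (I + (-4 + I))*(1/(2*m)) = (-4 + 2*I)*(1/(2*m)) = (-4 + 2*I)/(2*m))
a(E, w) = 2 + E + w
S(g) = 11/2 + g/4 (S(g) = 2 + (-2 + g)/4 + 4 = 2 + (-½ + g/4) + 4 = 11/2 + g/4)
325 - S(v(-3)) = 325 - (11/2 + (3 + 2*(-3))/4) = 325 - (11/2 + (3 - 6)/4) = 325 - (11/2 + (¼)*(-3)) = 325 - (11/2 - ¾) = 325 - 1*19/4 = 325 - 19/4 = 1281/4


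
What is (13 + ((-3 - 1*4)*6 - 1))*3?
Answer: -90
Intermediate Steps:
(13 + ((-3 - 1*4)*6 - 1))*3 = (13 + ((-3 - 4)*6 - 1))*3 = (13 + (-7*6 - 1))*3 = (13 + (-42 - 1))*3 = (13 - 43)*3 = -30*3 = -90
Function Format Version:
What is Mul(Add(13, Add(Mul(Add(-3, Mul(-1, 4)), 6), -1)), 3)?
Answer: -90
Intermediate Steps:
Mul(Add(13, Add(Mul(Add(-3, Mul(-1, 4)), 6), -1)), 3) = Mul(Add(13, Add(Mul(Add(-3, -4), 6), -1)), 3) = Mul(Add(13, Add(Mul(-7, 6), -1)), 3) = Mul(Add(13, Add(-42, -1)), 3) = Mul(Add(13, -43), 3) = Mul(-30, 3) = -90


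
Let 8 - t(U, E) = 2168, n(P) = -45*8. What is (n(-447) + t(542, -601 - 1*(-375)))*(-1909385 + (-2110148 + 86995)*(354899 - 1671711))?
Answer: -6713557801904520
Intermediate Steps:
n(P) = -360
t(U, E) = -2160 (t(U, E) = 8 - 1*2168 = 8 - 2168 = -2160)
(n(-447) + t(542, -601 - 1*(-375)))*(-1909385 + (-2110148 + 86995)*(354899 - 1671711)) = (-360 - 2160)*(-1909385 + (-2110148 + 86995)*(354899 - 1671711)) = -2520*(-1909385 - 2023153*(-1316812)) = -2520*(-1909385 + 2664112148236) = -2520*2664110238851 = -6713557801904520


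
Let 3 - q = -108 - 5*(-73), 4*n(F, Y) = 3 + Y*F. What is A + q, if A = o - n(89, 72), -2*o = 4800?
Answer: -17027/4 ≈ -4256.8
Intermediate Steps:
o = -2400 (o = -½*4800 = -2400)
n(F, Y) = ¾ + F*Y/4 (n(F, Y) = (3 + Y*F)/4 = (3 + F*Y)/4 = ¾ + F*Y/4)
q = -254 (q = 3 - (-108 - 5*(-73)) = 3 - (-108 + 365) = 3 - 1*257 = 3 - 257 = -254)
A = -16011/4 (A = -2400 - (¾ + (¼)*89*72) = -2400 - (¾ + 1602) = -2400 - 1*6411/4 = -2400 - 6411/4 = -16011/4 ≈ -4002.8)
A + q = -16011/4 - 254 = -17027/4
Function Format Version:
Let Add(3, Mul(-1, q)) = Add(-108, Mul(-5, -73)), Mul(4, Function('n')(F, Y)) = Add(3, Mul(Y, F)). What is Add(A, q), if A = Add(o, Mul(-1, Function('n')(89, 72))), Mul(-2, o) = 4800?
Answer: Rational(-17027, 4) ≈ -4256.8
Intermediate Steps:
o = -2400 (o = Mul(Rational(-1, 2), 4800) = -2400)
Function('n')(F, Y) = Add(Rational(3, 4), Mul(Rational(1, 4), F, Y)) (Function('n')(F, Y) = Mul(Rational(1, 4), Add(3, Mul(Y, F))) = Mul(Rational(1, 4), Add(3, Mul(F, Y))) = Add(Rational(3, 4), Mul(Rational(1, 4), F, Y)))
q = -254 (q = Add(3, Mul(-1, Add(-108, Mul(-5, -73)))) = Add(3, Mul(-1, Add(-108, 365))) = Add(3, Mul(-1, 257)) = Add(3, -257) = -254)
A = Rational(-16011, 4) (A = Add(-2400, Mul(-1, Add(Rational(3, 4), Mul(Rational(1, 4), 89, 72)))) = Add(-2400, Mul(-1, Add(Rational(3, 4), 1602))) = Add(-2400, Mul(-1, Rational(6411, 4))) = Add(-2400, Rational(-6411, 4)) = Rational(-16011, 4) ≈ -4002.8)
Add(A, q) = Add(Rational(-16011, 4), -254) = Rational(-17027, 4)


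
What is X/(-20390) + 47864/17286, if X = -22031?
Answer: 678387413/176230770 ≈ 3.8494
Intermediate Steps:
X/(-20390) + 47864/17286 = -22031/(-20390) + 47864/17286 = -22031*(-1/20390) + 47864*(1/17286) = 22031/20390 + 23932/8643 = 678387413/176230770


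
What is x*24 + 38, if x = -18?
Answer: -394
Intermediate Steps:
x*24 + 38 = -18*24 + 38 = -432 + 38 = -394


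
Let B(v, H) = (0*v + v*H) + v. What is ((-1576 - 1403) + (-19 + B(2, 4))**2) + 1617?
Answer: -1281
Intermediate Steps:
B(v, H) = v + H*v (B(v, H) = (0 + H*v) + v = H*v + v = v + H*v)
((-1576 - 1403) + (-19 + B(2, 4))**2) + 1617 = ((-1576 - 1403) + (-19 + 2*(1 + 4))**2) + 1617 = (-2979 + (-19 + 2*5)**2) + 1617 = (-2979 + (-19 + 10)**2) + 1617 = (-2979 + (-9)**2) + 1617 = (-2979 + 81) + 1617 = -2898 + 1617 = -1281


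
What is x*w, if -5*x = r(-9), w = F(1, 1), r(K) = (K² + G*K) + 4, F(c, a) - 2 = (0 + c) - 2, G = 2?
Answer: -67/5 ≈ -13.400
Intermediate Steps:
F(c, a) = c (F(c, a) = 2 + ((0 + c) - 2) = 2 + (c - 2) = 2 + (-2 + c) = c)
r(K) = 4 + K² + 2*K (r(K) = (K² + 2*K) + 4 = 4 + K² + 2*K)
w = 1
x = -67/5 (x = -(4 + (-9)² + 2*(-9))/5 = -(4 + 81 - 18)/5 = -⅕*67 = -67/5 ≈ -13.400)
x*w = -67/5*1 = -67/5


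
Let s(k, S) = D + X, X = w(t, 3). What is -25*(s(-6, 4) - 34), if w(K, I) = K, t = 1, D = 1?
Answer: 800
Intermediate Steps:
X = 1
s(k, S) = 2 (s(k, S) = 1 + 1 = 2)
-25*(s(-6, 4) - 34) = -25*(2 - 34) = -25*(-32) = 800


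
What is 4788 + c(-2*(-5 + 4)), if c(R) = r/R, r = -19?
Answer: 9557/2 ≈ 4778.5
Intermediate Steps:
c(R) = -19/R
4788 + c(-2*(-5 + 4)) = 4788 - 19*(-1/(2*(-5 + 4))) = 4788 - 19/((-2*(-1))) = 4788 - 19/2 = 9557/2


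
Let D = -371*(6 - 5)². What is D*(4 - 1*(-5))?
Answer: -3339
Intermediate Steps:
D = -371 (D = -371*1² = -371*1 = -371)
D*(4 - 1*(-5)) = -371*(4 - 1*(-5)) = -371*(4 + 5) = -371*9 = -3339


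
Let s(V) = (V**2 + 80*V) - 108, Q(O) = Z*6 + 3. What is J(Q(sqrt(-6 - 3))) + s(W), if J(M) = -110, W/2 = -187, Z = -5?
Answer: 109738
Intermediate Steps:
W = -374 (W = 2*(-187) = -374)
Q(O) = -27 (Q(O) = -5*6 + 3 = -30 + 3 = -27)
s(V) = -108 + V**2 + 80*V
J(Q(sqrt(-6 - 3))) + s(W) = -110 + (-108 + (-374)**2 + 80*(-374)) = -110 + (-108 + 139876 - 29920) = -110 + 109848 = 109738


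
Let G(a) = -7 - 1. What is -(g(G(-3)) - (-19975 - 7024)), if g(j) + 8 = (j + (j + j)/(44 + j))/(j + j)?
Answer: -971695/36 ≈ -26992.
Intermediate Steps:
G(a) = -8
g(j) = -8 + (j + 2*j/(44 + j))/(2*j) (g(j) = -8 + (j + (j + j)/(44 + j))/(j + j) = -8 + (j + (2*j)/(44 + j))/((2*j)) = -8 + (j + 2*j/(44 + j))*(1/(2*j)) = -8 + (j + 2*j/(44 + j))/(2*j))
-(g(G(-3)) - (-19975 - 7024)) = -((-658 - 15*(-8))/(2*(44 - 8)) - (-19975 - 7024)) = -((½)*(-658 + 120)/36 - 1*(-26999)) = -((½)*(1/36)*(-538) + 26999) = -(-269/36 + 26999) = -1*971695/36 = -971695/36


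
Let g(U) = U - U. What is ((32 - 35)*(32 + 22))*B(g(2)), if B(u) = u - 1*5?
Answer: 810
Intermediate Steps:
g(U) = 0
B(u) = -5 + u (B(u) = u - 5 = -5 + u)
((32 - 35)*(32 + 22))*B(g(2)) = ((32 - 35)*(32 + 22))*(-5 + 0) = -3*54*(-5) = -162*(-5) = 810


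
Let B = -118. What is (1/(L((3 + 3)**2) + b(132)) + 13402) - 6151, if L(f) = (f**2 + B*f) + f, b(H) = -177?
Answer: 22427342/3093 ≈ 7251.0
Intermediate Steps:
L(f) = f**2 - 117*f (L(f) = (f**2 - 118*f) + f = f**2 - 117*f)
(1/(L((3 + 3)**2) + b(132)) + 13402) - 6151 = (1/((3 + 3)**2*(-117 + (3 + 3)**2) - 177) + 13402) - 6151 = (1/(6**2*(-117 + 6**2) - 177) + 13402) - 6151 = (1/(36*(-117 + 36) - 177) + 13402) - 6151 = (1/(36*(-81) - 177) + 13402) - 6151 = (1/(-2916 - 177) + 13402) - 6151 = (1/(-3093) + 13402) - 6151 = (-1/3093 + 13402) - 6151 = 41452385/3093 - 6151 = 22427342/3093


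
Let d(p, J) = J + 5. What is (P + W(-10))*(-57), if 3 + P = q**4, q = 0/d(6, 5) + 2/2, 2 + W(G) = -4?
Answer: 456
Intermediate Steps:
W(G) = -6 (W(G) = -2 - 4 = -6)
d(p, J) = 5 + J
q = 1 (q = 0/(5 + 5) + 2/2 = 0/10 + 2*(1/2) = 0*(1/10) + 1 = 0 + 1 = 1)
P = -2 (P = -3 + 1**4 = -3 + 1 = -2)
(P + W(-10))*(-57) = (-2 - 6)*(-57) = -8*(-57) = 456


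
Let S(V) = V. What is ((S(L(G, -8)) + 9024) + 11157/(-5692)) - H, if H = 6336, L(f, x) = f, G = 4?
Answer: 15311707/5692 ≈ 2690.0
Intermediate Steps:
((S(L(G, -8)) + 9024) + 11157/(-5692)) - H = ((4 + 9024) + 11157/(-5692)) - 1*6336 = (9028 + 11157*(-1/5692)) - 6336 = (9028 - 11157/5692) - 6336 = 51376219/5692 - 6336 = 15311707/5692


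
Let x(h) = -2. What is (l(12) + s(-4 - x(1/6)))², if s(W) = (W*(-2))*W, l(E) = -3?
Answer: 121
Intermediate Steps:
s(W) = -2*W² (s(W) = (-2*W)*W = -2*W²)
(l(12) + s(-4 - x(1/6)))² = (-3 - 2*(-4 - 1*(-2))²)² = (-3 - 2*(-4 + 2)²)² = (-3 - 2*(-2)²)² = (-3 - 2*4)² = (-3 - 8)² = (-11)² = 121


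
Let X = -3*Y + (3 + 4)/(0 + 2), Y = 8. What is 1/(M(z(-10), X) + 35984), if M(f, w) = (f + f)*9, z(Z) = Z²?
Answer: 1/37784 ≈ 2.6466e-5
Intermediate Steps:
X = -41/2 (X = -3*8 + (3 + 4)/(0 + 2) = -24 + 7/2 = -41/2 ≈ -20.500)
M(f, w) = 18*f (M(f, w) = (2*f)*9 = 18*f)
1/(M(z(-10), X) + 35984) = 1/(18*(-10)² + 35984) = 1/(18*100 + 35984) = 1/(1800 + 35984) = 1/37784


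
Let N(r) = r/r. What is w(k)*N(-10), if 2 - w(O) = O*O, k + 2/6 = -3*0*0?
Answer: 17/9 ≈ 1.8889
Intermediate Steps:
N(r) = 1
k = -⅓ (k = -⅓ - 3*0*0 = -⅓ + 0*0 = -⅓ + 0 = -⅓ ≈ -0.33333)
w(O) = 2 - O² (w(O) = 2 - O*O = 2 - O²)
w(k)*N(-10) = (2 - (-⅓)²)*1 = (2 - 1*⅑)*1 = (2 - ⅑)*1 = (17/9)*1 = 17/9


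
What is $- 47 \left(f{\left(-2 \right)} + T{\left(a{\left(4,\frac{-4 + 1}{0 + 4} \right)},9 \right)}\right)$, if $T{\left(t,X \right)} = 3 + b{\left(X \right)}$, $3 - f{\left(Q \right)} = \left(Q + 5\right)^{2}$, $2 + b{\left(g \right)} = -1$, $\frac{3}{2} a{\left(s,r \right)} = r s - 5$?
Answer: $282$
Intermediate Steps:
$a{\left(s,r \right)} = - \frac{10}{3} + \frac{2 r s}{3}$ ($a{\left(s,r \right)} = \frac{2 \left(r s - 5\right)}{3} = \frac{2 \left(-5 + r s\right)}{3} = - \frac{10}{3} + \frac{2 r s}{3}$)
$b{\left(g \right)} = -3$ ($b{\left(g \right)} = -2 - 1 = -3$)
$f{\left(Q \right)} = 3 - \left(5 + Q\right)^{2}$ ($f{\left(Q \right)} = 3 - \left(Q + 5\right)^{2} = 3 - \left(5 + Q\right)^{2}$)
$T{\left(t,X \right)} = 0$ ($T{\left(t,X \right)} = 3 - 3 = 0$)
$- 47 \left(f{\left(-2 \right)} + T{\left(a{\left(4,\frac{-4 + 1}{0 + 4} \right)},9 \right)}\right) = - 47 \left(\left(3 - \left(5 - 2\right)^{2}\right) + 0\right) = - 47 \left(\left(3 - 3^{2}\right) + 0\right) = - 47 \left(\left(3 - 9\right) + 0\right) = - 47 \left(-6 + 0\right) = \left(-47\right) \left(-6\right) = 282$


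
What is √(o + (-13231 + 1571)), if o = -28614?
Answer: I*√40274 ≈ 200.68*I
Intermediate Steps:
√(o + (-13231 + 1571)) = √(-28614 + (-13231 + 1571)) = √(-28614 - 11660) = √(-40274) = I*√40274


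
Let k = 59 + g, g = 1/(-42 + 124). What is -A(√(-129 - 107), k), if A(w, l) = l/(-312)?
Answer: 1613/8528 ≈ 0.18914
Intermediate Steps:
g = 1/82 ≈ 0.012195
k = 4839/82 (k = 59 + 1/82 = 4839/82 ≈ 59.012)
A(w, l) = -l/312 (A(w, l) = l*(-1/312) = -l/312)
-A(√(-129 - 107), k) = -(-1)*4839/(312*82) = -1*(-1613/8528) = 1613/8528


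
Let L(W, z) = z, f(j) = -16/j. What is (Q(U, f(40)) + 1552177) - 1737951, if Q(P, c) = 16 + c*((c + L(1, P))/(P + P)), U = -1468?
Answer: -3408662971/18350 ≈ -1.8576e+5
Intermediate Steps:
Q(P, c) = 16 + c*(P + c)/(2*P) (Q(P, c) = 16 + c*((c + P)/(P + P)) = 16 + c*((P + c)/((2*P))) = 16 + c*((P + c)*(1/(2*P))) = 16 + c*((P + c)/(2*P)) = 16 + c*(P + c)/(2*P))
(Q(U, f(40)) + 1552177) - 1737951 = ((16 + (-16/40)/2 + (1/2)*(-16/40)**2/(-1468)) + 1552177) - 1737951 = ((16 + (-16*1/40)/2 + (1/2)*(-1/1468)*(-16*1/40)**2) + 1552177) - 1737951 = ((16 + (1/2)*(-2/5) + (1/2)*(-1/1468)*(-2/5)**2) + 1552177) - 1737951 = ((16 - 1/5 + (1/2)*(-1/1468)*(4/25)) + 1552177) - 1737951 = ((16 - 1/5 - 1/18350) + 1552177) - 1737951 = (289929/18350 + 1552177) - 1737951 = 28482737879/18350 - 1737951 = -3408662971/18350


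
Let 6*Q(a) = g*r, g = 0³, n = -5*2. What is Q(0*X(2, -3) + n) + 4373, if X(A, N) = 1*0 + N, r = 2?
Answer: 4373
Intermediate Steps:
n = -10
X(A, N) = N (X(A, N) = 0 + N = N)
g = 0
Q(a) = 0 (Q(a) = (0*2)/6 = (⅙)*0 = 0)
Q(0*X(2, -3) + n) + 4373 = 0 + 4373 = 4373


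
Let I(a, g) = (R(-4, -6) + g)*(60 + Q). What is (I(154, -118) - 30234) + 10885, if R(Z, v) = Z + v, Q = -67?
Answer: -18453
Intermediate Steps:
I(a, g) = 70 - 7*g (I(a, g) = ((-4 - 6) + g)*(60 - 67) = (-10 + g)*(-7) = 70 - 7*g)
(I(154, -118) - 30234) + 10885 = ((70 - 7*(-118)) - 30234) + 10885 = ((70 + 826) - 30234) + 10885 = (896 - 30234) + 10885 = -29338 + 10885 = -18453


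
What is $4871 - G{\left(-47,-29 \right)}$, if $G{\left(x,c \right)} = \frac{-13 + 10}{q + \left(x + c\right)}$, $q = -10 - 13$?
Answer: $\frac{160742}{33} \approx 4871.0$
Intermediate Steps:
$q = -23$ ($q = -10 - 13 = -23$)
$G{\left(x,c \right)} = - \frac{3}{-23 + c + x}$ ($G{\left(x,c \right)} = \frac{-13 + 10}{-23 + \left(x + c\right)} = - \frac{3}{-23 + \left(c + x\right)} = - \frac{3}{-23 + c + x}$)
$4871 - G{\left(-47,-29 \right)} = 4871 - - \frac{3}{-23 - 29 - 47} = 4871 - - \frac{3}{-99} = 4871 - \left(-3\right) \left(- \frac{1}{99}\right) = 4871 - \frac{1}{33} = \frac{160742}{33}$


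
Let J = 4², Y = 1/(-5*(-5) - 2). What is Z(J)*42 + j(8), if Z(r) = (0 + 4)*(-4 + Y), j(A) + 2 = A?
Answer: -15150/23 ≈ -658.70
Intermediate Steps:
Y = 1/23 (Y = 1/(25 - 2) = 1/23 ≈ 0.043478)
j(A) = -2 + A
J = 16
Z(r) = -364/23 (Z(r) = (0 + 4)*(-4 + 1/23) = 4*(-91/23) = -364/23)
Z(J)*42 + j(8) = -364/23*42 + (-2 + 8) = -15288/23 + 6 = -15150/23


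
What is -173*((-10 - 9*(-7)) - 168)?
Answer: 19895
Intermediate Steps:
-173*((-10 - 9*(-7)) - 168) = -173*((-10 + 63) - 168) = -173*(53 - 168) = -173*(-115) = 19895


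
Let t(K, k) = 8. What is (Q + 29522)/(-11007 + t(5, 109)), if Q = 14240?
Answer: -43762/10999 ≈ -3.9787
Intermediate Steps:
(Q + 29522)/(-11007 + t(5, 109)) = (14240 + 29522)/(-11007 + 8) = 43762/(-10999) = 43762*(-1/10999) = -43762/10999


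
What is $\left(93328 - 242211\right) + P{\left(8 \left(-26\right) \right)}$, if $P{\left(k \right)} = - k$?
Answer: $-148675$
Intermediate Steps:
$\left(93328 - 242211\right) + P{\left(8 \left(-26\right) \right)} = \left(93328 - 242211\right) - 8 \left(-26\right) = -148883 - -208 = -148883 + 208 = -148675$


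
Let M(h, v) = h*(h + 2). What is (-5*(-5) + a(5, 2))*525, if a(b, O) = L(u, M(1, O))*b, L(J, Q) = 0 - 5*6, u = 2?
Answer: -65625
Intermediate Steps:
M(h, v) = h*(2 + h)
L(J, Q) = -30 (L(J, Q) = 0 - 30 = -30)
a(b, O) = -30*b
(-5*(-5) + a(5, 2))*525 = (-5*(-5) - 30*5)*525 = (25 - 150)*525 = -125*525 = -65625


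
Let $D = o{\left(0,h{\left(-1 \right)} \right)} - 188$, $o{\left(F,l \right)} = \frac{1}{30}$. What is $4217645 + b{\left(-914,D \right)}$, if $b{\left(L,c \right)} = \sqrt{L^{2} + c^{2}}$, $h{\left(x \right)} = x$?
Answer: $4217645 + \frac{\sqrt{783654721}}{30} \approx 4.2186 \cdot 10^{6}$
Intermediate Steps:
$o{\left(F,l \right)} = \frac{1}{30}$
$D = - \frac{5639}{30}$ ($D = \frac{1}{30} - 188 = - \frac{5639}{30} \approx -187.97$)
$4217645 + b{\left(-914,D \right)} = 4217645 + \sqrt{\left(-914\right)^{2} + \left(- \frac{5639}{30}\right)^{2}} = 4217645 + \sqrt{835396 + \frac{31798321}{900}} = 4217645 + \sqrt{\frac{783654721}{900}} = 4217645 + \frac{\sqrt{783654721}}{30}$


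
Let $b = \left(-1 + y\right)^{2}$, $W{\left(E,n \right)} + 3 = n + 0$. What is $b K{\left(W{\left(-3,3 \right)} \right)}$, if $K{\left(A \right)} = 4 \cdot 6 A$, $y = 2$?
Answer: $0$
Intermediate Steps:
$W{\left(E,n \right)} = -3 + n$ ($W{\left(E,n \right)} = -3 + \left(n + 0\right) = -3 + n$)
$K{\left(A \right)} = 24 A$
$b = 1$ ($b = \left(-1 + 2\right)^{2} = 1^{2} = 1$)
$b K{\left(W{\left(-3,3 \right)} \right)} = 1 \cdot 24 \left(-3 + 3\right) = 1 \cdot 24 \cdot 0 = 1 \cdot 0 = 0$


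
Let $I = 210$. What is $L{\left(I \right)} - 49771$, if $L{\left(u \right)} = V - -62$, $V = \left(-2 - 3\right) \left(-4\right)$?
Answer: $-49689$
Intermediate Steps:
$V = 20$ ($V = \left(-5\right) \left(-4\right) = 20$)
$L{\left(u \right)} = 82$ ($L{\left(u \right)} = 20 - -62 = 20 + 62 = 82$)
$L{\left(I \right)} - 49771 = 82 - 49771 = -49689$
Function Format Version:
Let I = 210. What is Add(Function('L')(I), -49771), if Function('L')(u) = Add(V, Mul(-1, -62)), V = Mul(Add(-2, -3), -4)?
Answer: -49689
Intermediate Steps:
V = 20 (V = Mul(-5, -4) = 20)
Function('L')(u) = 82 (Function('L')(u) = Add(20, Mul(-1, -62)) = Add(20, 62) = 82)
Add(Function('L')(I), -49771) = Add(82, -49771) = -49689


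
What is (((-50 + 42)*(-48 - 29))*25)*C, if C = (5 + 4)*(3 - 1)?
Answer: 277200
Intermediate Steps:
C = 18 (C = 9*2 = 18)
(((-50 + 42)*(-48 - 29))*25)*C = (((-50 + 42)*(-48 - 29))*25)*18 = (-8*(-77)*25)*18 = (616*25)*18 = 15400*18 = 277200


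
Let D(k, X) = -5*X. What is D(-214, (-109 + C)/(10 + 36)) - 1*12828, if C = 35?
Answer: -294859/23 ≈ -12820.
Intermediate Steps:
D(-214, (-109 + C)/(10 + 36)) - 1*12828 = -5*(-109 + 35)/(10 + 36) - 1*12828 = -(-370)/46 - 12828 = -5*(-37/23) - 12828 = 185/23 - 12828 = -294859/23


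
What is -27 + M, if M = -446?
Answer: -473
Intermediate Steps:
-27 + M = -27 - 446 = -473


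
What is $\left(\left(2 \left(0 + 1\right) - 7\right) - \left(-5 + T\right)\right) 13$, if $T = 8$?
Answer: $-104$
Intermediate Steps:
$\left(\left(2 \left(0 + 1\right) - 7\right) - \left(-5 + T\right)\right) 13 = \left(\left(2 \left(0 + 1\right) - 7\right) + \left(5 - 8\right)\right) 13 = \left(\left(2 \cdot 1 - 7\right) + \left(5 - 8\right)\right) 13 = \left(\left(2 - 7\right) - 3\right) 13 = \left(-5 - 3\right) 13 = \left(-8\right) 13 = -104$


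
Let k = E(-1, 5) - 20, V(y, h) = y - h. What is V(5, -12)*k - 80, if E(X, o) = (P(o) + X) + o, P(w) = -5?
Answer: -437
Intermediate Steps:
E(X, o) = -5 + X + o (E(X, o) = (-5 + X) + o = -5 + X + o)
k = -21 (k = (-5 - 1 + 5) - 20 = -1 - 20 = -21)
V(5, -12)*k - 80 = (5 - 1*(-12))*(-21) - 80 = (5 + 12)*(-21) - 80 = 17*(-21) - 80 = -357 - 80 = -437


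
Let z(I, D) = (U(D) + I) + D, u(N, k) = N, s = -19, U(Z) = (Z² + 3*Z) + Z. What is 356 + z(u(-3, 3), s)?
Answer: 619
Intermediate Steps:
U(Z) = Z² + 4*Z
z(I, D) = D + I + D*(4 + D) (z(I, D) = (D*(4 + D) + I) + D = (I + D*(4 + D)) + D = D + I + D*(4 + D))
356 + z(u(-3, 3), s) = 356 + (-19 - 3 - 19*(4 - 19)) = 356 + (-19 - 3 - 19*(-15)) = 356 + (-19 - 3 + 285) = 356 + 263 = 619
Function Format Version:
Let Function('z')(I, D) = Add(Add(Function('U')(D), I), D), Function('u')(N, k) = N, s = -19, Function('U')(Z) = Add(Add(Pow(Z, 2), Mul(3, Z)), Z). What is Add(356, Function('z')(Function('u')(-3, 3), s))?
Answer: 619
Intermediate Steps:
Function('U')(Z) = Add(Pow(Z, 2), Mul(4, Z))
Function('z')(I, D) = Add(D, I, Mul(D, Add(4, D))) (Function('z')(I, D) = Add(Add(Mul(D, Add(4, D)), I), D) = Add(Add(I, Mul(D, Add(4, D))), D) = Add(D, I, Mul(D, Add(4, D))))
Add(356, Function('z')(Function('u')(-3, 3), s)) = Add(356, Add(-19, -3, Mul(-19, Add(4, -19)))) = Add(356, Add(-19, -3, Mul(-19, -15))) = Add(356, Add(-19, -3, 285)) = Add(356, 263) = 619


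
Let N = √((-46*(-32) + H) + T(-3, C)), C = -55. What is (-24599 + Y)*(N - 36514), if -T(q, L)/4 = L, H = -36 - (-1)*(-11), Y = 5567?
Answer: 694934448 - 19032*√1645 ≈ 6.9416e+8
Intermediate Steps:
H = -47 (H = -36 - 1*11 = -36 - 11 = -47)
T(q, L) = -4*L
N = √1645 (N = √((-46*(-32) - 47) - 4*(-55)) = √((1472 - 47) + 220) = √(1425 + 220) = √1645 ≈ 40.559)
(-24599 + Y)*(N - 36514) = (-24599 + 5567)*(√1645 - 36514) = -19032*(-36514 + √1645) = 694934448 - 19032*√1645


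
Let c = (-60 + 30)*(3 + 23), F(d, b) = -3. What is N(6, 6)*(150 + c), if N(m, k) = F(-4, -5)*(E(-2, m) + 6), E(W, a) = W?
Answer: 7560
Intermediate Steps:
c = -780 (c = -30*26 = -780)
N(m, k) = -12 (N(m, k) = -3*(-2 + 6) = -3*4 = -12)
N(6, 6)*(150 + c) = -12*(150 - 780) = -12*(-630) = 7560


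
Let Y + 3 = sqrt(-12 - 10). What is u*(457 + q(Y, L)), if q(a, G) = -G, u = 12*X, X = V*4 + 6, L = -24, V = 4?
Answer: 126984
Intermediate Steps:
X = 22 (X = 4*4 + 6 = 16 + 6 = 22)
Y = -3 + I*sqrt(22) (Y = -3 + sqrt(-12 - 10) = -3 + sqrt(-22) = -3 + I*sqrt(22) ≈ -3.0 + 4.6904*I)
u = 264 (u = 12*22 = 264)
u*(457 + q(Y, L)) = 264*(457 - 1*(-24)) = 264*(457 + 24) = 264*481 = 126984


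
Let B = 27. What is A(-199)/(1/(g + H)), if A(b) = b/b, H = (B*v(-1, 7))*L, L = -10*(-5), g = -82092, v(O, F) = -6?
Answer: -90192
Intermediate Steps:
L = 50
H = -8100 (H = (27*(-6))*50 = -162*50 = -8100)
A(b) = 1
A(-199)/(1/(g + H)) = 1/1/(-82092 - 8100) = 1/1/(-90192) = 1/(-1/90192) = 1*(-90192) = -90192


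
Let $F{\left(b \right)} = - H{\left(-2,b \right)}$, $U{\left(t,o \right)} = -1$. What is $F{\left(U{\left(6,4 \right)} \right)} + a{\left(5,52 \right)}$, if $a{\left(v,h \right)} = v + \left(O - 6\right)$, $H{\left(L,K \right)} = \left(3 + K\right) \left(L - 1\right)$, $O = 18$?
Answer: $23$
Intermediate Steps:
$H{\left(L,K \right)} = \left(-1 + L\right) \left(3 + K\right)$ ($H{\left(L,K \right)} = \left(3 + K\right) \left(-1 + L\right) = \left(-1 + L\right) \left(3 + K\right)$)
$a{\left(v,h \right)} = 12 + v$ ($a{\left(v,h \right)} = v + \left(18 - 6\right) = v + 12 = 12 + v$)
$F{\left(b \right)} = 9 + 3 b$ ($F{\left(b \right)} = - (-3 - b + 3 \left(-2\right) + b \left(-2\right)) = - (-3 - b - 6 - 2 b) = - (-9 - 3 b) = 9 + 3 b$)
$F{\left(U{\left(6,4 \right)} \right)} + a{\left(5,52 \right)} = \left(9 + 3 \left(-1\right)\right) + \left(12 + 5\right) = \left(9 - 3\right) + 17 = 6 + 17 = 23$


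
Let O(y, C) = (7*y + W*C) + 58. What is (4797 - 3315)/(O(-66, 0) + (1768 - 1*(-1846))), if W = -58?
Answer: 247/535 ≈ 0.46168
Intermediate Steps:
O(y, C) = 58 - 58*C + 7*y (O(y, C) = (7*y - 58*C) + 58 = (-58*C + 7*y) + 58 = 58 - 58*C + 7*y)
(4797 - 3315)/(O(-66, 0) + (1768 - 1*(-1846))) = (4797 - 3315)/((58 - 58*0 + 7*(-66)) + (1768 - 1*(-1846))) = 1482/((58 + 0 - 462) + (1768 + 1846)) = 1482/(-404 + 3614) = 1482/3210 = 1482*(1/3210) = 247/535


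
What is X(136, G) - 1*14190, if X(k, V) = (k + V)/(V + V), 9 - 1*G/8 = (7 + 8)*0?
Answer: -127697/9 ≈ -14189.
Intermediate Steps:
G = 72 (G = 72 - 8*(7 + 8)*0 = 72 - 120*0 = 72 - 8*0 = 72 + 0 = 72)
X(k, V) = (V + k)/(2*V) (X(k, V) = (V + k)/((2*V)) = (V + k)*(1/(2*V)) = (V + k)/(2*V))
X(136, G) - 1*14190 = (1/2)*(72 + 136)/72 - 1*14190 = (1/2)*(1/72)*208 - 14190 = 13/9 - 14190 = -127697/9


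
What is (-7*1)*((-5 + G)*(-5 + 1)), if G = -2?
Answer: -196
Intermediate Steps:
(-7*1)*((-5 + G)*(-5 + 1)) = (-7*1)*((-5 - 2)*(-5 + 1)) = -(-49)*(-4) = -7*28 = -196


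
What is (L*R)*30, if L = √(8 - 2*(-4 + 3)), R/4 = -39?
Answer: -4680*√10 ≈ -14799.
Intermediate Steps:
R = -156 (R = 4*(-39) = -156)
L = √10 (L = √(8 - 2*(-1)) = √(8 + 2) = √10 ≈ 3.1623)
(L*R)*30 = (√10*(-156))*30 = -156*√10*30 = -4680*√10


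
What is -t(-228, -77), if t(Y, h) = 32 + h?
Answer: 45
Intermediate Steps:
-t(-228, -77) = -(32 - 77) = -1*(-45) = 45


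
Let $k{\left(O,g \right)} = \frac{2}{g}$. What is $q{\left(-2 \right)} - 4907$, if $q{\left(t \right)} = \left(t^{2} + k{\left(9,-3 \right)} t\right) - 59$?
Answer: $- \frac{14882}{3} \approx -4960.7$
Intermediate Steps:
$q{\left(t \right)} = -59 + t^{2} - \frac{2 t}{3}$ ($q{\left(t \right)} = \left(t^{2} + \frac{2}{-3} t\right) - 59 = \left(t^{2} + 2 \left(- \frac{1}{3}\right) t\right) - 59 = \left(t^{2} - \frac{2 t}{3}\right) - 59 = -59 + t^{2} - \frac{2 t}{3}$)
$q{\left(-2 \right)} - 4907 = \left(-59 + \left(-2\right)^{2} - - \frac{4}{3}\right) - 4907 = \left(-59 + 4 + \frac{4}{3}\right) - 4907 = - \frac{161}{3} - 4907 = - \frac{14882}{3}$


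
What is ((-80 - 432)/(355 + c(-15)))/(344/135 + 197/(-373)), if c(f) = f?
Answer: -1289088/1729189 ≈ -0.74549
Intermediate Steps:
((-80 - 432)/(355 + c(-15)))/(344/135 + 197/(-373)) = ((-80 - 432)/(355 - 15))/(344/135 + 197/(-373)) = (-512/340)/(344*(1/135) + 197*(-1/373)) = (-512*1/340)/(344/135 - 197/373) = -128/(85*101717/50355) = -128/85*50355/101717 = -1289088/1729189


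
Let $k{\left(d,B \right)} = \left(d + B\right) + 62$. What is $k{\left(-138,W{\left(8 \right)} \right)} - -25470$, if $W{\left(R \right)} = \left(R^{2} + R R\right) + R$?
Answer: $25530$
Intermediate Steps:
$W{\left(R \right)} = R + 2 R^{2}$ ($W{\left(R \right)} = \left(R^{2} + R^{2}\right) + R = 2 R^{2} + R = R + 2 R^{2}$)
$k{\left(d,B \right)} = 62 + B + d$ ($k{\left(d,B \right)} = \left(B + d\right) + 62 = 62 + B + d$)
$k{\left(-138,W{\left(8 \right)} \right)} - -25470 = \left(62 + 8 \left(1 + 2 \cdot 8\right) - 138\right) - -25470 = \left(62 + 8 \left(1 + 16\right) - 138\right) + 25470 = \left(62 + 8 \cdot 17 - 138\right) + 25470 = \left(62 + 136 - 138\right) + 25470 = 60 + 25470 = 25530$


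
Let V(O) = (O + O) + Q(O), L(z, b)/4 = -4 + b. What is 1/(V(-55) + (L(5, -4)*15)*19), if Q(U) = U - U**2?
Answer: -1/12310 ≈ -8.1235e-5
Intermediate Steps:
L(z, b) = -16 + 4*b (L(z, b) = 4*(-4 + b) = -16 + 4*b)
V(O) = 2*O + O*(1 - O) (V(O) = (O + O) + O*(1 - O) = 2*O + O*(1 - O))
1/(V(-55) + (L(5, -4)*15)*19) = 1/(-55*(3 - 1*(-55)) + ((-16 + 4*(-4))*15)*19) = 1/(-55*(3 + 55) + ((-16 - 16)*15)*19) = 1/(-55*58 - 32*15*19) = 1/(-3190 - 480*19) = 1/(-3190 - 9120) = 1/(-12310) = -1/12310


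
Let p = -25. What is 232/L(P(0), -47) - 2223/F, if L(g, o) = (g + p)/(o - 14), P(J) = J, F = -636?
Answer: 3018749/5300 ≈ 569.58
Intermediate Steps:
L(g, o) = (-25 + g)/(-14 + o) (L(g, o) = (g - 25)/(o - 14) = (-25 + g)/(-14 + o))
232/L(P(0), -47) - 2223/F = 232/(((-25 + 0)/(-14 - 47))) - 2223/(-636) = 232/((-25/(-61))) - 2223*(-1/636) = 232/((-1/61*(-25))) + 741/212 = 232/(25/61) + 741/212 = 232*(61/25) + 741/212 = 14152/25 + 741/212 = 3018749/5300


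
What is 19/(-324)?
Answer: -19/324 ≈ -0.058642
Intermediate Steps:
19/(-324) = 19*(-1/324) = -19/324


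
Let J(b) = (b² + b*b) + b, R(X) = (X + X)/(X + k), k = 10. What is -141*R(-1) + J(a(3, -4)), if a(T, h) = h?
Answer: 178/3 ≈ 59.333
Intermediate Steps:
R(X) = 2*X/(10 + X) (R(X) = (X + X)/(X + 10) = (2*X)/(10 + X) = 2*X/(10 + X))
J(b) = b + 2*b² (J(b) = (b² + b²) + b = 2*b² + b = b + 2*b²)
-141*R(-1) + J(a(3, -4)) = -282*(-1)/(10 - 1) - 4*(1 + 2*(-4)) = -282*(-1)/9 - 4*(1 - 8) = -282*(-1)/9 - 4*(-7) = -141*(-2/9) + 28 = 94/3 + 28 = 178/3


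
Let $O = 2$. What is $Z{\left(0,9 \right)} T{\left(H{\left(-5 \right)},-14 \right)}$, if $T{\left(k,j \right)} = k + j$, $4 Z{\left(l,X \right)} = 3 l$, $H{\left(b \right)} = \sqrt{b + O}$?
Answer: $0$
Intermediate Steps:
$H{\left(b \right)} = \sqrt{2 + b}$ ($H{\left(b \right)} = \sqrt{b + 2} = \sqrt{2 + b}$)
$Z{\left(l,X \right)} = \frac{3 l}{4}$
$T{\left(k,j \right)} = j + k$
$Z{\left(0,9 \right)} T{\left(H{\left(-5 \right)},-14 \right)} = \frac{3}{4} \cdot 0 \left(-14 + \sqrt{2 - 5}\right) = 0 \left(-14 + \sqrt{-3}\right) = 0 \left(-14 + i \sqrt{3}\right) = 0$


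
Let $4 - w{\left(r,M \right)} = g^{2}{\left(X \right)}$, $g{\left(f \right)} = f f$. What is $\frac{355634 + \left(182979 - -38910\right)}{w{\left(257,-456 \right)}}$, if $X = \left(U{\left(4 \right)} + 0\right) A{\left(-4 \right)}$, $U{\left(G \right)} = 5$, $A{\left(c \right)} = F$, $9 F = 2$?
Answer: $\frac{3789128403}{16244} \approx 2.3326 \cdot 10^{5}$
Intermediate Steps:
$F = \frac{2}{9}$ ($F = \frac{1}{9} \cdot 2 = \frac{2}{9} \approx 0.22222$)
$A{\left(c \right)} = \frac{2}{9}$
$X = \frac{10}{9}$ ($X = \left(5 + 0\right) \frac{2}{9} = 5 \cdot \frac{2}{9} = \frac{10}{9} \approx 1.1111$)
$g{\left(f \right)} = f^{2}$
$w{\left(r,M \right)} = \frac{16244}{6561}$ ($w{\left(r,M \right)} = 4 - \left(\left(\frac{10}{9}\right)^{2}\right)^{2} = 4 - \left(\frac{100}{81}\right)^{2} = 4 - \frac{10000}{6561} = \frac{16244}{6561}$)
$\frac{355634 + \left(182979 - -38910\right)}{w{\left(257,-456 \right)}} = \frac{355634 + \left(182979 - -38910\right)}{\frac{16244}{6561}} = \left(355634 + \left(182979 + 38910\right)\right) \frac{6561}{16244} = \left(355634 + 221889\right) \frac{6561}{16244} = 577523 \cdot \frac{6561}{16244} = \frac{3789128403}{16244}$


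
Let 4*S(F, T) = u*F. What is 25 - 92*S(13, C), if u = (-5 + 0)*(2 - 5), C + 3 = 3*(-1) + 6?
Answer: -4460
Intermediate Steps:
C = 0 (C = -3 + (3*(-1) + 6) = -3 + (-3 + 6) = -3 + 3 = 0)
u = 15 (u = -5*(-3) = 15)
S(F, T) = 15*F/4 (S(F, T) = (15*F)/4 = 15*F/4)
25 - 92*S(13, C) = 25 - 345*13 = 25 - 92*195/4 = 25 - 4485 = -4460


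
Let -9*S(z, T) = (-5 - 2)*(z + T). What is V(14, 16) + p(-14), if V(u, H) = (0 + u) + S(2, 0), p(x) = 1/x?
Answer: 1951/126 ≈ 15.484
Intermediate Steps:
S(z, T) = 7*T/9 + 7*z/9 (S(z, T) = -(-5 - 2)*(z + T)/9 = -(-7)*(T + z)/9 = -(-7*T - 7*z)/9 = 7*T/9 + 7*z/9)
V(u, H) = 14/9 + u (V(u, H) = (0 + u) + ((7/9)*0 + (7/9)*2) = u + (0 + 14/9) = u + 14/9 = 14/9 + u)
V(14, 16) + p(-14) = (14/9 + 14) + 1/(-14) = 140/9 - 1/14 = 1951/126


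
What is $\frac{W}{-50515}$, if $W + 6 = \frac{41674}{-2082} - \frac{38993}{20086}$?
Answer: $\frac{584580851}{1056244705890} \approx 0.00055345$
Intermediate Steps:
$W = - \frac{584580851}{20909526}$ ($W = -6 + \left(\frac{41674}{-2082} - \frac{38993}{20086}\right) = -6 + \left(41674 \left(- \frac{1}{2082}\right) - \frac{38993}{20086}\right) = -6 - \frac{459123695}{20909526} = - \frac{584580851}{20909526} \approx -27.958$)
$\frac{W}{-50515} = - \frac{584580851}{20909526 \left(-50515\right)} = \left(- \frac{584580851}{20909526}\right) \left(- \frac{1}{50515}\right) = \frac{584580851}{1056244705890}$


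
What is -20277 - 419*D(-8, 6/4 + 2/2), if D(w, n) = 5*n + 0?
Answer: -51029/2 ≈ -25515.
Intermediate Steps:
D(w, n) = 5*n
-20277 - 419*D(-8, 6/4 + 2/2) = -20277 - 2095*(6/4 + 2/2) = -20277 - 2095*(6*(¼) + 2*(½)) = -20277 - 2095*(3/2 + 1) = -20277 - 2095*5/2 = -20277 - 419*25/2 = -20277 - 10475/2 = -51029/2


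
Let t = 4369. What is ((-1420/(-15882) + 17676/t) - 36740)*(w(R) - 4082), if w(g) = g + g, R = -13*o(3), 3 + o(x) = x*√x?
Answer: 5103188115441416/34694229 + 33137585165204*√3/11564743 ≈ 1.5205e+8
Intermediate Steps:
o(x) = -3 + x^(3/2) (o(x) = -3 + x*√x = -3 + x^(3/2))
R = 39 - 39*√3 (R = -13*(-3 + 3^(3/2)) = -13*(-3 + 3*√3) = 39 - 39*√3 ≈ -28.550)
w(g) = 2*g
((-1420/(-15882) + 17676/t) - 36740)*(w(R) - 4082) = ((-1420/(-15882) + 17676/4369) - 36740)*(2*(39 - 39*√3) - 4082) = ((-1420*(-1/15882) + 17676*(1/4369)) - 36740)*((78 - 78*√3) - 4082) = ((710/7941 + 17676/4369) - 36740)*(-4004 - 78*√3) = (143467106/34694229 - 36740)*(-4004 - 78*√3) = -1274522506354*(-4004 - 78*√3)/34694229 = 5103188115441416/34694229 + 33137585165204*√3/11564743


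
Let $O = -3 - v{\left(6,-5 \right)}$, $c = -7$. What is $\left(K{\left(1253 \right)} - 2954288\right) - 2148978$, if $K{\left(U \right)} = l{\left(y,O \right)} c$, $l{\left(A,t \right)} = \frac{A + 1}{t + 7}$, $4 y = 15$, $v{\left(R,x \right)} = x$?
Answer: $- \frac{183717709}{36} \approx -5.1033 \cdot 10^{6}$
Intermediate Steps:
$O = 2$ ($O = -3 - -5 = -3 + 5 = 2$)
$y = \frac{15}{4}$ ($y = \frac{1}{4} \cdot 15 = \frac{15}{4} \approx 3.75$)
$l{\left(A,t \right)} = \frac{1 + A}{7 + t}$
$K{\left(U \right)} = - \frac{133}{36}$ ($K{\left(U \right)} = \frac{1 + \frac{15}{4}}{7 + 2} \left(-7\right) = \frac{1}{9} \cdot \frac{19}{4} \left(-7\right) = \frac{19}{36} \left(-7\right) = - \frac{133}{36}$)
$\left(K{\left(1253 \right)} - 2954288\right) - 2148978 = \left(- \frac{133}{36} - 2954288\right) - 2148978 = - \frac{106354501}{36} - 2148978 = - \frac{183717709}{36}$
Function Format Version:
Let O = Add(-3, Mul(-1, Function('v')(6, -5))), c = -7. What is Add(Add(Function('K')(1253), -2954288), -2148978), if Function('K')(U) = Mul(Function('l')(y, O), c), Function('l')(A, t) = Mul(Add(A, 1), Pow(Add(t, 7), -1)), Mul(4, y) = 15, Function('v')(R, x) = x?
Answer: Rational(-183717709, 36) ≈ -5.1033e+6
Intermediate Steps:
O = 2 (O = Add(-3, Mul(-1, -5)) = Add(-3, 5) = 2)
y = Rational(15, 4) (y = Mul(Rational(1, 4), 15) = Rational(15, 4) ≈ 3.7500)
Function('l')(A, t) = Mul(Pow(Add(7, t), -1), Add(1, A)) (Function('l')(A, t) = Mul(Add(1, A), Pow(Add(7, t), -1)) = Mul(Pow(Add(7, t), -1), Add(1, A)))
Function('K')(U) = Rational(-133, 36) (Function('K')(U) = Mul(Mul(Pow(Add(7, 2), -1), Add(1, Rational(15, 4))), -7) = Mul(Mul(Pow(9, -1), Rational(19, 4)), -7) = Mul(Mul(Rational(1, 9), Rational(19, 4)), -7) = Mul(Rational(19, 36), -7) = Rational(-133, 36))
Add(Add(Function('K')(1253), -2954288), -2148978) = Add(Add(Rational(-133, 36), -2954288), -2148978) = Add(Rational(-106354501, 36), -2148978) = Rational(-183717709, 36)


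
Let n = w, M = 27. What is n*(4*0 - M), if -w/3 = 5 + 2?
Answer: 567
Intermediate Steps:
w = -21 (w = -3*(5 + 2) = -3*7 = -21)
n = -21
n*(4*0 - M) = -21*(4*0 - 1*27) = -21*(0 - 27) = -21*(-27) = 567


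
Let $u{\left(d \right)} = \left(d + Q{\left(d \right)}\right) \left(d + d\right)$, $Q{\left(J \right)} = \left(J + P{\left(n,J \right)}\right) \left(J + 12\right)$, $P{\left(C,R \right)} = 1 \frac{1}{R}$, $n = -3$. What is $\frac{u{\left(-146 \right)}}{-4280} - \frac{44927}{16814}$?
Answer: $\frac{5946783761}{4497745} \approx 1322.2$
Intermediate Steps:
$P{\left(C,R \right)} = \frac{1}{R}$
$Q{\left(J \right)} = \left(12 + J\right) \left(J + \frac{1}{J}\right)$ ($Q{\left(J \right)} = \left(J + \frac{1}{J}\right) \left(J + 12\right) = \left(J + \frac{1}{J}\right) \left(12 + J\right) = \left(12 + J\right) \left(J + \frac{1}{J}\right)$)
$u{\left(d \right)} = 2 d \left(1 + d^{2} + \frac{12}{d} + 13 d\right)$ ($u{\left(d \right)} = \left(d + \left(1 + d^{2} + 12 d + \frac{12}{d}\right)\right) \left(d + d\right) = \left(1 + d^{2} + \frac{12}{d} + 13 d\right) 2 d = 2 d \left(1 + d^{2} + \frac{12}{d} + 13 d\right)$)
$\frac{u{\left(-146 \right)}}{-4280} - \frac{44927}{16814} = \frac{24 + 2 \left(-146\right) + 2 \left(-146\right)^{3} + 26 \left(-146\right)^{2}}{-4280} - \frac{44927}{16814} = \left(24 - 292 + 2 \left(-3112136\right) + 26 \cdot 21316\right) \left(- \frac{1}{4280}\right) - \frac{44927}{16814} = \left(24 - 292 - 6224272 + 554216\right) \left(- \frac{1}{4280}\right) - \frac{44927}{16814} = \left(-5670324\right) \left(- \frac{1}{4280}\right) - \frac{44927}{16814} = \frac{1417581}{1070} - \frac{44927}{16814} = \frac{5946783761}{4497745}$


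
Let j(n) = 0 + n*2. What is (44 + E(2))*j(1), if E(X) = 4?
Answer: 96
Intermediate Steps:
j(n) = 2*n (j(n) = 0 + 2*n = 2*n)
(44 + E(2))*j(1) = (44 + 4)*(2*1) = 48*2 = 96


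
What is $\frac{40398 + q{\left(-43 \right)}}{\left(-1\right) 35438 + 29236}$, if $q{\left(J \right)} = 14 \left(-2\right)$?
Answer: $- \frac{20185}{3101} \approx -6.5092$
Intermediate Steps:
$q{\left(J \right)} = -28$
$\frac{40398 + q{\left(-43 \right)}}{\left(-1\right) 35438 + 29236} = \frac{40398 - 28}{\left(-1\right) 35438 + 29236} = \frac{40370}{-35438 + 29236} = \frac{40370}{-6202} = 40370 \left(- \frac{1}{6202}\right) = - \frac{20185}{3101}$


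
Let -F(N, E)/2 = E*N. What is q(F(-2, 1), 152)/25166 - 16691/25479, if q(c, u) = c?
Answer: -209971895/320602257 ≈ -0.65493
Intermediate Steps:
F(N, E) = -2*E*N
q(F(-2, 1), 152)/25166 - 16691/25479 = -2*1*(-2)/25166 - 16691/25479 = 4*(1/25166) - 16691*1/25479 = 2/12583 - 16691/25479 = -209971895/320602257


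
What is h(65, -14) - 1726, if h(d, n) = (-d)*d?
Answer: -5951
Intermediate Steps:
h(d, n) = -d²
h(65, -14) - 1726 = -1*65² - 1726 = -1*4225 - 1726 = -4225 - 1726 = -5951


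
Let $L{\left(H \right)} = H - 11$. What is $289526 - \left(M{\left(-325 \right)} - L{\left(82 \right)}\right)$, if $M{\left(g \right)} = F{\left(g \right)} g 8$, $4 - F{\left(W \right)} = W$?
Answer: $1144997$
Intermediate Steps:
$F{\left(W \right)} = 4 - W$
$M{\left(g \right)} = 8 g \left(4 - g\right)$ ($M{\left(g \right)} = \left(4 - g\right) g 8 = g \left(4 - g\right) 8 = 8 g \left(4 - g\right)$)
$L{\left(H \right)} = -11 + H$
$289526 - \left(M{\left(-325 \right)} - L{\left(82 \right)}\right) = 289526 - \left(8 \left(-325\right) \left(4 - -325\right) - \left(-11 + 82\right)\right) = 289526 - \left(8 \left(-325\right) \left(4 + 325\right) - 71\right) = 289526 - \left(8 \left(-325\right) 329 - 71\right) = 289526 - \left(-855400 - 71\right) = 289526 - -855471 = 289526 + 855471 = 1144997$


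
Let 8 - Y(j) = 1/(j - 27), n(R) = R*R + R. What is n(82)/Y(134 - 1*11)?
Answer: 653376/767 ≈ 851.86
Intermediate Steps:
n(R) = R + R**2 (n(R) = R**2 + R = R + R**2)
Y(j) = 8 - 1/(-27 + j) (Y(j) = 8 - 1/(j - 27) = 8 - 1/(-27 + j))
n(82)/Y(134 - 1*11) = (82*(1 + 82))/(((-217 + 8*(134 - 1*11))/(-27 + (134 - 1*11)))) = (82*83)/(((-217 + 8*(134 - 11))/(-27 + (134 - 11)))) = 6806/(((-217 + 8*123)/(-27 + 123))) = 6806/(((-217 + 984)/96)) = 6806/(((1/96)*767)) = 6806/(767/96) = 6806*(96/767) = 653376/767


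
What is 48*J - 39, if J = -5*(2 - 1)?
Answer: -279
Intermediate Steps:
J = -5 (J = -5*1 = -5)
48*J - 39 = 48*(-5) - 39 = -240 - 39 = -279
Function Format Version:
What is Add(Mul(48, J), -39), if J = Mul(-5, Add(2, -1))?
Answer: -279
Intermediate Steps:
J = -5 (J = Mul(-5, 1) = -5)
Add(Mul(48, J), -39) = Add(Mul(48, -5), -39) = Add(-240, -39) = -279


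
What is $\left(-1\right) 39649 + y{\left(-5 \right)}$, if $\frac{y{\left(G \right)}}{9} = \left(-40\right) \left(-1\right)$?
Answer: $-39289$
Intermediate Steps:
$y{\left(G \right)} = 360$ ($y{\left(G \right)} = 9 \left(\left(-40\right) \left(-1\right)\right) = 9 \cdot 40 = 360$)
$\left(-1\right) 39649 + y{\left(-5 \right)} = \left(-1\right) 39649 + 360 = -39649 + 360 = -39289$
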